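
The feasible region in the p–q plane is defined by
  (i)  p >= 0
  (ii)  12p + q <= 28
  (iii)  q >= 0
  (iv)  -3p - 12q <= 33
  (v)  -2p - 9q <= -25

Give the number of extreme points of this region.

3

The feasible vertices (each the meet of two boundaries and inside every other half-plane) are:
  (0, 28)
  (0, 25/9)
  (227/106, 122/53)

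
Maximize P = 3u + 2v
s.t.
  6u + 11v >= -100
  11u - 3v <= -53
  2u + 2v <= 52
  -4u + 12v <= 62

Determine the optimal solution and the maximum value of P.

u = -15/4, v = 47/12, maximum P = -41/12

Vertices and P = 3u + 2v:
  (-883/139, -782/139) → P = -4213/139
  (-941/58, -7/29) → P = -2851/58
  (-15/4, 47/12) → P = -41/12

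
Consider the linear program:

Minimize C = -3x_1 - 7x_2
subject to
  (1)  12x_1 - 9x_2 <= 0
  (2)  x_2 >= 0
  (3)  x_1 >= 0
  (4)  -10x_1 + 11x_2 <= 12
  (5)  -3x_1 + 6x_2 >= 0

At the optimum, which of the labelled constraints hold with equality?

Vertices and C = -3x_1 - 7x_2:
  (0, 0) → C = 0
  (18/7, 24/7) → C = -222/7
  (0, 12/11) → C = -84/11

The minimum is at (18/7, 24/7). Substituting into each constraint, equality holds for (1) and (4); the remaining constraints have slack.

(1) and (4)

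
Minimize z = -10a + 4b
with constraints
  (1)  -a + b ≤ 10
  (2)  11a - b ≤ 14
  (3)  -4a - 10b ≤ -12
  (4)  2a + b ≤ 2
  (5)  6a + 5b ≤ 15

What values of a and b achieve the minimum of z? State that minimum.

a = 1/2, b = 1, minimum z = -1

Extreme points and z = -10a + 4b:
  (-44/7, 26/7) → z = 544/7
  (-35/11, 75/11) → z = 650/11
  (1/2, 1) → z = -1
  (-5/4, 9/2) → z = 61/2

At the optimal vertex, -4a - 10b = -12 and 2a + b = 2.
Solving simultaneously gives a = 1/2, b = 1.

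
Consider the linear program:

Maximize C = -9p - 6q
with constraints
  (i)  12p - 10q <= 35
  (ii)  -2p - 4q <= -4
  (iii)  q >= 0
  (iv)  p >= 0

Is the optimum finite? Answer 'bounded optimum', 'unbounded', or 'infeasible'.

Extreme points and C = -9p - 6q:
  (35/12, 0) → C = -105/4
  (2, 0) → C = -18
  (0, 1) → C = -6
The feasible region has finitely many vertices and no improving ray; the maximum is -6 at (0, 1).

bounded optimum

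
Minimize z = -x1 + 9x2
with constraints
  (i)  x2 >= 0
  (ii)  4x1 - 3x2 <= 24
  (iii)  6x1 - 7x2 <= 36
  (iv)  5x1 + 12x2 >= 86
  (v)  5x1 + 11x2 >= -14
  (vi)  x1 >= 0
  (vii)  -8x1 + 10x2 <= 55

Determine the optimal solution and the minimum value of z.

x1 = 26/3, x2 = 32/9, minimum z = 70/3

Corner points and z = -x1 + 9x2:
  (26/3, 32/9) → z = 70/3
  (405/16, 103/4) → z = 3303/16
  (100/73, 963/146) → z = 8467/146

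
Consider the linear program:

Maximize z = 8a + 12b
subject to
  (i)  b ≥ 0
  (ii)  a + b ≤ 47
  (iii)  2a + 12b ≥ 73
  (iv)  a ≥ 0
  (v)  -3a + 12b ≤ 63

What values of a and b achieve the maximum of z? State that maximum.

Extreme points and z = 8a + 12b:
  (47, 0) → z = 376
  (73/2, 0) → z = 292
  (167/5, 68/5) → z = 2152/5
  (2, 23/4) → z = 85

The binding constraints are a + b = 47 and -3a + 12b = 63.
Solving simultaneously gives a = 167/5, b = 68/5.

a = 167/5, b = 68/5, maximum z = 2152/5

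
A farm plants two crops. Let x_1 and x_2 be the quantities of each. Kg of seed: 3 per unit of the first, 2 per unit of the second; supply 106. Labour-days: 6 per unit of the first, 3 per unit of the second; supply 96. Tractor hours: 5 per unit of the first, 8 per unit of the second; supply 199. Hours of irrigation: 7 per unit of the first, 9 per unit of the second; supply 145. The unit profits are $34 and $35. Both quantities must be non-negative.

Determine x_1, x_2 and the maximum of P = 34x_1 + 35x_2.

x_1 = 13, x_2 = 6, maximum P = 652

Vertices and P = 34x_1 + 35x_2:
  (0, 0) → P = 0
  (0, 145/9) → P = 5075/9
  (16, 0) → P = 544
  (13, 6) → P = 652

The optimum lies where 6x_1 + 3x_2 = 96 and 7x_1 + 9x_2 = 145.
Solving simultaneously gives x_1 = 13, x_2 = 6.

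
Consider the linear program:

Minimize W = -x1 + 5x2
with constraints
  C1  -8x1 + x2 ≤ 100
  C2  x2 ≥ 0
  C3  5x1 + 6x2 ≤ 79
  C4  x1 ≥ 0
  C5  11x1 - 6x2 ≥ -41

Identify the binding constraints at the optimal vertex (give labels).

Feasible corners and W = -x1 + 5x2:
  (79/5, 0) → W = -79/5
  (0, 0) → W = 0
  (19/8, 179/16) → W = 857/16
  (0, 41/6) → W = 205/6

The minimum is at (79/5, 0). Substituting into each constraint, equality holds for C2 and C3; the remaining constraints have slack.

C2 and C3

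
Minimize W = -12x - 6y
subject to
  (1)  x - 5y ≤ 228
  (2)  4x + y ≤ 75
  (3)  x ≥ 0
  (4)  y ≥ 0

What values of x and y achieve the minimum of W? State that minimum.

x = 0, y = 75, minimum W = -450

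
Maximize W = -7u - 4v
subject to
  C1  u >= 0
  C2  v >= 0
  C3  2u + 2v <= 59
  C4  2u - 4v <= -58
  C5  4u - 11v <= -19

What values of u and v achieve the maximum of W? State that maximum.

u = 0, v = 29/2, maximum W = -58

Corner points and W = -7u - 4v:
  (0, 59/2) → W = -118
  (0, 29/2) → W = -58
  (10, 39/2) → W = -148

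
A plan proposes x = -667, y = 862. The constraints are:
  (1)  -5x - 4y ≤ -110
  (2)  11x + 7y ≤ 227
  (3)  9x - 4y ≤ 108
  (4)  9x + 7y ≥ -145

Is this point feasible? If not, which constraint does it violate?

feasible

(1): -113 ≤ -110 ✓
(2): -1303 ≤ 227 ✓
(3): -9451 ≤ 108 ✓
(4): 31 ≥ -145 ✓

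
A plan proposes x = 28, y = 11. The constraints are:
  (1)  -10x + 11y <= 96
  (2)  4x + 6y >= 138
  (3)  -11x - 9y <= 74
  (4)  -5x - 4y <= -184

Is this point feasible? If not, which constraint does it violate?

feasible

(1): -159 ≤ 96 ✓
(2): 178 ≥ 138 ✓
(3): -407 ≤ 74 ✓
(4): -184 ≤ -184 ✓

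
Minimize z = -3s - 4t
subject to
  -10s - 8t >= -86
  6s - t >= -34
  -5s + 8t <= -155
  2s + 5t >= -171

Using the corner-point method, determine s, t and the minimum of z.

Extreme points and z = -3s - 4t:
  (241/15, -28/3) → z = -163/15
  (899/17, -941/17) → z = 1067/17
  (-427/43, -1100/43) → z = 5681/43
  (-341/32, -479/16) → z = 4855/32

The optimum lies where -10s - 8t = -86 and -5s + 8t = -155.
Solving simultaneously gives s = 241/15, t = -28/3.

s = 241/15, t = -28/3, minimum z = -163/15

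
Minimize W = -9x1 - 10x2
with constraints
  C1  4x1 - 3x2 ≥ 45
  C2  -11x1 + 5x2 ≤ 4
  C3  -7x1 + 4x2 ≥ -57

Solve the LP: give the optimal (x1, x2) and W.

x1 = -9/5, x2 = -87/5, minimum W = 951/5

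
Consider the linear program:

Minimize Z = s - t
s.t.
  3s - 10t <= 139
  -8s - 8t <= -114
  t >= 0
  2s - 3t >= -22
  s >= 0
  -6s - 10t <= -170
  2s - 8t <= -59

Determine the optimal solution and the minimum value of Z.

The feasible region is unbounded (it extends along (10, 3), (3, 2)), but Z strictly increases along every unbounded feasible direction, so there is no improving ray and the minimum is attained at a vertex.

The optimum lies where 2s - 3t = -22 and -6s - 10t = -170.
Solving simultaneously gives s = 145/19, t = 236/19.

s = 145/19, t = 236/19, minimum Z = -91/19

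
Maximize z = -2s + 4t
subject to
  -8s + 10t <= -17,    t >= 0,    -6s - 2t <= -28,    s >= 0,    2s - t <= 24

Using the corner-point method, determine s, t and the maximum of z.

Corner points and z = -2s + 4t:
  (157/38, 61/38) → z = -35/19
  (223/12, 79/6) → z = 31/2
  (14/3, 0) → z = -28/3
  (12, 0) → z = -24

The optimum lies where -8s + 10t = -17 and 2s - t = 24.
Solving simultaneously gives s = 223/12, t = 79/6.

s = 223/12, t = 79/6, maximum z = 31/2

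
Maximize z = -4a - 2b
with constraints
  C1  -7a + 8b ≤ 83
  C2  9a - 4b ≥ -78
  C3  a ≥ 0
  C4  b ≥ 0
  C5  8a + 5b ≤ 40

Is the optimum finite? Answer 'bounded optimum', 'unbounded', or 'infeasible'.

bounded optimum

Feasible corners and z = -4a - 2b:
  (0, 0) → z = 0
  (0, 8) → z = -16
  (5, 0) → z = -20
The feasible region has finitely many vertices and no improving ray; the maximum is 0 at (0, 0).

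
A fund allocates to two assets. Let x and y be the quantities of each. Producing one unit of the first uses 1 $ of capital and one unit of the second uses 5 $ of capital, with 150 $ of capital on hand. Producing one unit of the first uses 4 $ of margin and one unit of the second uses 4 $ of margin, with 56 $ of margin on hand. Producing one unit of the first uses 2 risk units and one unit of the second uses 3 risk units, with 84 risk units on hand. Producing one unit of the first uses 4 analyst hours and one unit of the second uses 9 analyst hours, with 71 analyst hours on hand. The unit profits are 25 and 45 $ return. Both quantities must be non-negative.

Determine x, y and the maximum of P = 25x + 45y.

x = 11, y = 3, maximum P = 410

Vertices and P = 25x + 45y:
  (0, 0) → P = 0
  (0, 71/9) → P = 355
  (14, 0) → P = 350
  (11, 3) → P = 410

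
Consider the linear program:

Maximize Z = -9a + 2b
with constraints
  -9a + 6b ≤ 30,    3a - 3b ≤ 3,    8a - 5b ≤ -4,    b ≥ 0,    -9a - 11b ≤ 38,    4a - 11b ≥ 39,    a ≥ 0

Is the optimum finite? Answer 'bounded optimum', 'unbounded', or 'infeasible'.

The boundaries -9a + 6b = 30 and 8a - 5b = -4 meet at (42, 68), but that point violates 4a - 11b ≥ 39. Every candidate vertex is excluded by some other constraint, so the feasible region is empty.

infeasible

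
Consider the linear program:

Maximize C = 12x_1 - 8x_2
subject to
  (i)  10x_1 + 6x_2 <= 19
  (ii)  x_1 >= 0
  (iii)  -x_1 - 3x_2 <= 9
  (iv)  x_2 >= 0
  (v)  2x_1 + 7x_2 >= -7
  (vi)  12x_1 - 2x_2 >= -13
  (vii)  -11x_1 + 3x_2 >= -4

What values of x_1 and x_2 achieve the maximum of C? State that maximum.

Extreme points and C = 12x_1 - 8x_2:
  (0, 19/6) → C = -76/3
  (27/32, 169/96) → C = -95/24
  (0, 0) → C = 0
  (4/11, 0) → C = 48/11

x_1 = 4/11, x_2 = 0, maximum C = 48/11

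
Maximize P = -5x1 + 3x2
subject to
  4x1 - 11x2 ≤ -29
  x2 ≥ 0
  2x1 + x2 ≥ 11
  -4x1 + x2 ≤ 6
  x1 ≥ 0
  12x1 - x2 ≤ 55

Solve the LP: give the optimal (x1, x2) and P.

Feasible corners and P = -5x1 + 3x2:
  (46/13, 51/13) → P = -77/13
  (317/64, 71/16) → P = -733/64
  (5/6, 28/3) → P = 143/6
  (61/8, 73/2) → P = 571/8

At the optimal vertex, -4x1 + x2 = 6 and 12x1 - x2 = 55.
Solving simultaneously gives x1 = 61/8, x2 = 73/2.

x1 = 61/8, x2 = 73/2, maximum P = 571/8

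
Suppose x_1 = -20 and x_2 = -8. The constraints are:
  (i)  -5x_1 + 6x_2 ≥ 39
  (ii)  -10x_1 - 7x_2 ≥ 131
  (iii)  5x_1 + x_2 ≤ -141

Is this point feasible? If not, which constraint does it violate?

not feasible — violates (iii)

Constraint (iii): 5x_1 + x_2 = -108, which is not ≤ -141. All other constraints are satisfied.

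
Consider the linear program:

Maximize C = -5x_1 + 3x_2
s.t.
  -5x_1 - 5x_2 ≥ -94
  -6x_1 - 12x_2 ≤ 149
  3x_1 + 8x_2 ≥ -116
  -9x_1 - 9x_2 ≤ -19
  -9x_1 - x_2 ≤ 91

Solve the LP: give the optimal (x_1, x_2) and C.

Feasible corners and C = -5x_1 + 3x_2:
  (1332/25, -862/25) → C = -9246/25
  (-549/40, 1301/40) → C = 831/5
  (1196/45, -367/15) → C = -9283/45
  (-419/36, 55/4) → C = 895/9

At the optimal vertex, -5x_1 - 5x_2 = -94 and -9x_1 - x_2 = 91.
Solving simultaneously gives x_1 = -549/40, x_2 = 1301/40.

x_1 = -549/40, x_2 = 1301/40, maximum C = 831/5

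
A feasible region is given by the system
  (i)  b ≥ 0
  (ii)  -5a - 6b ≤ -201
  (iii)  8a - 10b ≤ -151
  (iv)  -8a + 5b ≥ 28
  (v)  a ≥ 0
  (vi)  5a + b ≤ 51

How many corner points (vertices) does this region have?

3

Of the 15 pairwise boundary intersections, those satisfying every inequality are:
  (0, 67/2)
  (21/5, 30)
  (0, 51)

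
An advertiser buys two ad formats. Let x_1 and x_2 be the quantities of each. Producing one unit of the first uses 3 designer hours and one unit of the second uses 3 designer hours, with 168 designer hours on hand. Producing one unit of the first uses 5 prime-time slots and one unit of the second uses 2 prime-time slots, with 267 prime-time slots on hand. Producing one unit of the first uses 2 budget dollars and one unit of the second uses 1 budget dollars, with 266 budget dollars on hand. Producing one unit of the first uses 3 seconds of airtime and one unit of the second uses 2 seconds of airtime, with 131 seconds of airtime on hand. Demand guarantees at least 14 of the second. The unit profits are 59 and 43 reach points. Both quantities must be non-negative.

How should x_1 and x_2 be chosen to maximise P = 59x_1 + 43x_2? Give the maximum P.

x_1 = 19, x_2 = 37, maximum P = 2712

Corner points and P = 59x_1 + 43x_2:
  (0, 56) → P = 2408
  (0, 14) → P = 602
  (19, 37) → P = 2712
  (103/3, 14) → P = 7883/3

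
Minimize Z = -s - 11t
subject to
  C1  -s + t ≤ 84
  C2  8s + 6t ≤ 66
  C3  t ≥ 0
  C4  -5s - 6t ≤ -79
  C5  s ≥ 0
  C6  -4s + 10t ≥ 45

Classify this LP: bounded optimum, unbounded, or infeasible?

infeasible

The boundaries -s + t = 84 and 8s + 6t = 66 meet at (-219/7, 369/7), but that point violates s ≥ 0. Every candidate vertex is excluded by some other constraint, so the feasible region is empty.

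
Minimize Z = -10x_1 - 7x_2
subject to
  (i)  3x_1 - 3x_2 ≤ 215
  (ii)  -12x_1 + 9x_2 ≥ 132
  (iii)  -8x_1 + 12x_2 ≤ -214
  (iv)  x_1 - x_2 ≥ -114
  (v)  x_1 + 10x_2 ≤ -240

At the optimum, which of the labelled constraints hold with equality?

Vertices and Z = -10x_1 - 7x_2:
  (-259, -992/3) → Z = 14714/3
  (-195/4, -151/3) → Z = 5039/6
  (-791/2, -563/2) → Z = 11851/2
The feasible region is unbounded (it extends along (-1, -1)), but Z strictly increases along every unbounded feasible direction, so there is no improving ray and the minimum is attained at a vertex.

The minimum is at (-195/4, -151/3). Substituting into each constraint, equality holds for (ii) and (iii); the remaining constraints have slack.

(ii) and (iii)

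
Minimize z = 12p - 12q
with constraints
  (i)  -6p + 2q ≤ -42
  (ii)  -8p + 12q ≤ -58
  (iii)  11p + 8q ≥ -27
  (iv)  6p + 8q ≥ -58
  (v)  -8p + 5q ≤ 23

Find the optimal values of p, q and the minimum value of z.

p = 97/14, q = -3/14, minimum z = 600/7

Extreme points and z = 12p - 12q:
  (97/14, -3/14) → z = 600/7
  (141/35, -312/35) → z = 5436/35
  (31/5, -119/10) → z = 1086/5
The feasible region is unbounded (it extends along (4, -3), (3, 2)), but z strictly increases along every unbounded feasible direction, so there is no improving ray and the minimum is attained at a vertex.

The optimum lies where -6p + 2q = -42 and -8p + 12q = -58.
Solving simultaneously gives p = 97/14, q = -3/14.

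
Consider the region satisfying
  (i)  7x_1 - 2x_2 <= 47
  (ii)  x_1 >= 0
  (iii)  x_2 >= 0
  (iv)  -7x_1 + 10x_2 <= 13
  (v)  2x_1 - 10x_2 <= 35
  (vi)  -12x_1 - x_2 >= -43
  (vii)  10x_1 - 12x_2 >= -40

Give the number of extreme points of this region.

4

The feasible vertices (each the meet of two boundaries and inside every other half-plane) are:
  (0, 0)
  (0, 13/10)
  (43/12, 0)
  (417/127, 457/127)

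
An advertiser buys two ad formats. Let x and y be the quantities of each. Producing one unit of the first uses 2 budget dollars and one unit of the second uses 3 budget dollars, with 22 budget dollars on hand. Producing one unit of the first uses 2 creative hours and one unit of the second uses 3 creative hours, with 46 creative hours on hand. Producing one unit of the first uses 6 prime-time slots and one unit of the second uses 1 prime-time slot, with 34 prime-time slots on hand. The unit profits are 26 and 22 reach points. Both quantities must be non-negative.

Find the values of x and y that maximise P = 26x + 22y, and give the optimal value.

x = 5, y = 4, maximum P = 218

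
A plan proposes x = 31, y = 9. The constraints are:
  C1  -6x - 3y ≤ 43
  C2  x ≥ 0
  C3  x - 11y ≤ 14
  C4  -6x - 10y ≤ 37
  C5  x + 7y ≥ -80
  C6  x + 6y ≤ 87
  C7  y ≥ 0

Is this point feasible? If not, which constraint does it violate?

C1: -213 ≤ 43 ✓
C2: 31 ≥ 0 ✓
C3: -68 ≤ 14 ✓
C4: -276 ≤ 37 ✓
C5: 94 ≥ -80 ✓
C6: 85 ≤ 87 ✓
C7: 9 ≥ 0 ✓

feasible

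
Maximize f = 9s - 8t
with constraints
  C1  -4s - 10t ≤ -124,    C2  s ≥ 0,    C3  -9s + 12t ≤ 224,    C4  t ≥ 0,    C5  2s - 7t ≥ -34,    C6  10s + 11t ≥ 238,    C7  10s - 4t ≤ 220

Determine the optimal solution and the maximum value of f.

s = 674/29, t = 90/29, maximum f = 5346/29

Corner points and f = 9s - 8t:
  (127/7, 36/7) → f = 855/7
  (674/29, 90/29) → f = 5346/29
  (323/23, 204/23) → f = 1275/23
  (838/31, 390/31) → f = 4422/31

At the optimal vertex, -4s - 10t = -124 and 10s - 4t = 220.
Solving simultaneously gives s = 674/29, t = 90/29.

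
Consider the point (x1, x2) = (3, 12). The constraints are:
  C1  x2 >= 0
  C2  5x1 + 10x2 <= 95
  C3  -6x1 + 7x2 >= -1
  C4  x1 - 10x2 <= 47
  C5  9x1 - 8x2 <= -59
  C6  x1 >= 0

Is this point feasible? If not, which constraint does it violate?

Constraint C2: 5x1 + 10x2 = 135, which is not ≤ 95. All other constraints are satisfied.

not feasible — violates C2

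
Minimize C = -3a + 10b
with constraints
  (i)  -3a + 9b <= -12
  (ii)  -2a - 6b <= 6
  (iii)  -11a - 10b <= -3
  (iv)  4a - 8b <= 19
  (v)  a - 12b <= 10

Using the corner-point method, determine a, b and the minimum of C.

Vertices and C = -3a + 10b:
  (25/4, 3/4) → C = -45/4
  (2, -2/3) → C = -38/3
  (37/10, -21/40) → C = -327/20

a = 37/10, b = -21/40, minimum C = -327/20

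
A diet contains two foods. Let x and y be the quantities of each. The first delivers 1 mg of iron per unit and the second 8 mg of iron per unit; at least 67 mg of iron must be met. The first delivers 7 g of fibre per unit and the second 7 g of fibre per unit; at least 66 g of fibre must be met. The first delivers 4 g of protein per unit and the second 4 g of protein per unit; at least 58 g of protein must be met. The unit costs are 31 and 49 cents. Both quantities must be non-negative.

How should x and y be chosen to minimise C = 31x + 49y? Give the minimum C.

x = 7, y = 15/2, minimum C = 1169/2

Extreme points and C = 31x + 49y:
  (0, 29/2) → C = 1421/2
  (67, 0) → C = 2077
  (7, 15/2) → C = 1169/2
The feasible region is unbounded (it extends along (0, 1), (1, 0)), but C strictly increases along every unbounded feasible direction, so there is no improving ray and the minimum is attained at a vertex.

The binding constraints are x + 8y = 67 and 4x + 4y = 58.
Solving simultaneously gives x = 7, y = 15/2.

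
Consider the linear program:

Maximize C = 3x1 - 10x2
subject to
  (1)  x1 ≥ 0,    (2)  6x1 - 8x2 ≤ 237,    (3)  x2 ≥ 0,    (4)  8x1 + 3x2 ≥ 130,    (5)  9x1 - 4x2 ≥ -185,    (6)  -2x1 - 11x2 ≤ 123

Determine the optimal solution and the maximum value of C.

Vertices and C = 3x1 - 10x2:
  (0, 130/3) → C = -1300/3
  (0, 185/4) → C = -925/2
  (79/2, 0) → C = 237/2
  (65/4, 0) → C = 195/4
The feasible region is unbounded (it extends along (4, 9), (4, 3)), but C strictly decreases along every unbounded feasible direction, so there is no improving ray and the maximum is attained at a vertex.

x1 = 79/2, x2 = 0, maximum C = 237/2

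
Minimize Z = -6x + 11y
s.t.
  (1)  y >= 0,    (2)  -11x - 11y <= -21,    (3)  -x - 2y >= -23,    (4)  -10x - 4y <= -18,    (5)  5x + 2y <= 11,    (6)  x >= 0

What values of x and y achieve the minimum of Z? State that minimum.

x = 11/5, y = 0, minimum Z = -66/5

Feasible corners and Z = -6x + 11y:
  (21/11, 0) → Z = -126/11
  (11/5, 0) → Z = -66/5
  (19/11, 2/11) → Z = -92/11
  (0, 9/2) → Z = 99/2
  (0, 11/2) → Z = 121/2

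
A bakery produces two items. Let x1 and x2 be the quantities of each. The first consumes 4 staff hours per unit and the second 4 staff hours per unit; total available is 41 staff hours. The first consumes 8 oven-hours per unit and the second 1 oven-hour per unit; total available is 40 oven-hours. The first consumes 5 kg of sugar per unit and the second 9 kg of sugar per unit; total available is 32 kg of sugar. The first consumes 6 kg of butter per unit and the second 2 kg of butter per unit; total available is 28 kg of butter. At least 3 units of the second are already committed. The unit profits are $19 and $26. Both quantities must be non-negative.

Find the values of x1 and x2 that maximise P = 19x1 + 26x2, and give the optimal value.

Extreme points and P = 19x1 + 26x2:
  (0, 32/9) → P = 832/9
  (0, 3) → P = 78
  (1, 3) → P = 97

The optimum lies where 5x1 + 9x2 = 32 and x2 = 3.
Solving simultaneously gives x1 = 1, x2 = 3.

x1 = 1, x2 = 3, maximum P = 97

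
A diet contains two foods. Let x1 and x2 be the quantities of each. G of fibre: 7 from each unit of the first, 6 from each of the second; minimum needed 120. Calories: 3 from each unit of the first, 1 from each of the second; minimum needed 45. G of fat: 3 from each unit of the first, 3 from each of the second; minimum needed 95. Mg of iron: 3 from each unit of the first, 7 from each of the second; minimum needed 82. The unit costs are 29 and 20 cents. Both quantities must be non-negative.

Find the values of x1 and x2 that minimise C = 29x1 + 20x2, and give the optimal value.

Extreme points and C = 29x1 + 20x2:
  (0, 45) → C = 900
  (95/3, 0) → C = 2755/3
  (20/3, 25) → C = 2080/3
The feasible region is unbounded (it extends along (0, 1), (1, 0)), but C strictly increases along every unbounded feasible direction, so there is no improving ray and the minimum is attained at a vertex.

x1 = 20/3, x2 = 25, minimum C = 2080/3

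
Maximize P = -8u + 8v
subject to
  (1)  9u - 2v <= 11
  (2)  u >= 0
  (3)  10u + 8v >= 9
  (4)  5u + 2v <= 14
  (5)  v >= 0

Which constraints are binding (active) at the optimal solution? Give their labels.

(2) and (4)

Corner points and P = -8u + 8v:
  (25/14, 71/28) → P = 6
  (11/9, 0) → P = -88/9
  (0, 9/8) → P = 9
  (0, 7) → P = 56
  (9/10, 0) → P = -36/5

The maximum is at (0, 7). Substituting into each constraint, equality holds for (2) and (4); the remaining constraints have slack.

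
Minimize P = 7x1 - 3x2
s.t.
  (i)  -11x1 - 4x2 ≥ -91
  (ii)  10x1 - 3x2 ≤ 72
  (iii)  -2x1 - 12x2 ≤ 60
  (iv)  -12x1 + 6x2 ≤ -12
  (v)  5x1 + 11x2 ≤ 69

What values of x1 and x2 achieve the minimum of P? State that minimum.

x1 = -18/13, x2 = -62/13, minimum P = 60/13

Extreme points and P = 7x1 - 3x2:
  (561/73, 118/73) → P = 3573/73
  (725/101, 304/101) → P = 4163/101
  (38/7, -124/21) → P = 390/7
  (-18/13, -62/13) → P = 60/13
  (91/27, 128/27) → P = 253/27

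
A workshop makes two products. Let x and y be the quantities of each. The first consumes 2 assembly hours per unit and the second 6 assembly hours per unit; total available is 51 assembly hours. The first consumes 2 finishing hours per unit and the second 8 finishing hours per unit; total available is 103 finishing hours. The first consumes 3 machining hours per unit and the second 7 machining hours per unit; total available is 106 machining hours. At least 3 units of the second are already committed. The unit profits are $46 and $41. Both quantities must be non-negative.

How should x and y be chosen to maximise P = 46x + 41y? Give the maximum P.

x = 33/2, y = 3, maximum P = 882

Extreme points and P = 46x + 41y:
  (0, 17/2) → P = 697/2
  (0, 3) → P = 123
  (33/2, 3) → P = 882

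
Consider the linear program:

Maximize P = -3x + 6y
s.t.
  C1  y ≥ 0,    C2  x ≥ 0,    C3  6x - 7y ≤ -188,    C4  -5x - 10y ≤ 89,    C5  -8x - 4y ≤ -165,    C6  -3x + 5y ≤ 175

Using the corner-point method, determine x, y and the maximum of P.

x = 95/3, y = 54, maximum P = 229

Extreme points and P = -3x + 6y:
  (403/80, 1247/40) → P = 2751/16
  (95/3, 54) → P = 229
  (125/52, 1895/52) → P = 10995/52

The binding constraints are 6x - 7y = -188 and -3x + 5y = 175.
Solving simultaneously gives x = 95/3, y = 54.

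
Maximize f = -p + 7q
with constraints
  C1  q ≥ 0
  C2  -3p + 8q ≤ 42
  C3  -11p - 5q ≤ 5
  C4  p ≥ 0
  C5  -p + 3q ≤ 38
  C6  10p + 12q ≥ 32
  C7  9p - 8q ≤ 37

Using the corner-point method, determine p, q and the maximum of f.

p = 79/6, q = 163/16, maximum f = 2791/48

Corner points and f = -p + 7q:
  (16/5, 0) → f = -16/5
  (37/9, 0) → f = -37/9
  (0, 21/4) → f = 147/4
  (79/6, 163/16) → f = 2791/48
  (0, 8/3) → f = 56/3

The optimum lies where -3p + 8q = 42 and 9p - 8q = 37.
Solving simultaneously gives p = 79/6, q = 163/16.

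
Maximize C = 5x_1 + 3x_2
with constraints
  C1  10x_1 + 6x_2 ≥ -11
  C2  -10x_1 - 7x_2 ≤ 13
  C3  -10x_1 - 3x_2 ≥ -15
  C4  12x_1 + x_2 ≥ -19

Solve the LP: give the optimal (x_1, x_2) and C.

x_1 = -36/13, x_2 = 185/13, maximum C = 375/13

Corner points and C = 5x_1 + 3x_2:
  (1/10, -2) → C = -11/2
  (-103/62, 29/31) → C = -11/2
  (18/5, -7) → C = -3
  (-36/13, 185/13) → C = 375/13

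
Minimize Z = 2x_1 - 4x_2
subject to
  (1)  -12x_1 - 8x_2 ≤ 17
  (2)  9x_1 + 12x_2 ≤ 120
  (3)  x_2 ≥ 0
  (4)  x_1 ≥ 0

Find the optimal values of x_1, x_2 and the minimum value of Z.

x_1 = 0, x_2 = 10, minimum Z = -40

Vertices and Z = 2x_1 - 4x_2:
  (40/3, 0) → Z = 80/3
  (0, 10) → Z = -40
  (0, 0) → Z = 0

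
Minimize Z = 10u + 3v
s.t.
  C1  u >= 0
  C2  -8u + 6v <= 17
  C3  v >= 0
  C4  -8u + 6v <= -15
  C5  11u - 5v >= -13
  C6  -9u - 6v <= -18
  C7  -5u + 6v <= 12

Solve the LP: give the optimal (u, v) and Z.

The feasible region is unbounded (it extends along (6, 5), (1, 0)), but Z strictly increases along every unbounded feasible direction, so there is no improving ray and the minimum is attained at a vertex.

The optimum lies where -8u + 6v = -15 and -9u - 6v = -18.
Solving simultaneously gives u = 33/17, v = 3/34.

u = 33/17, v = 3/34, minimum Z = 669/34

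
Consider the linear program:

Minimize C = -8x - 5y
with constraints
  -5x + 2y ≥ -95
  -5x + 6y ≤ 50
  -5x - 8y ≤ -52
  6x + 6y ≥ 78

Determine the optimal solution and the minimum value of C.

Corner points and C = -8x - 5y:
  (67/2, 145/4) → C = -1797/4
  (121/7, -30/7) → C = -818/7
  (28/11, 115/11) → C = -799/11

The optimum lies where -5x + 2y = -95 and -5x + 6y = 50.
Solving simultaneously gives x = 67/2, y = 145/4.

x = 67/2, y = 145/4, minimum C = -1797/4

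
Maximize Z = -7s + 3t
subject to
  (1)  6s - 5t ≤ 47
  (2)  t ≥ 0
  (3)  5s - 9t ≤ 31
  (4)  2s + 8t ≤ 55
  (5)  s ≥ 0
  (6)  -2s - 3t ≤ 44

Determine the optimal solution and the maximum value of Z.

s = 0, t = 55/8, maximum Z = 165/8

Feasible corners and Z = -7s + 3t:
  (268/29, 49/29) → Z = -1729/29
  (651/58, 118/29) → Z = -3849/58
  (31/5, 0) → Z = -217/5
  (0, 0) → Z = 0
  (0, 55/8) → Z = 165/8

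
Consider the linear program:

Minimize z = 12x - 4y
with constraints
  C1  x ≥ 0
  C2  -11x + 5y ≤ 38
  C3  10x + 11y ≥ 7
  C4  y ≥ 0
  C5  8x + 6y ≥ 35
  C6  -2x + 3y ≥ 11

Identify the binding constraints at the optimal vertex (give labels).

C1 and C2

Corner points and z = 12x - 4y:
  (0, 38/5) → z = -152/5
  (0, 35/6) → z = -70/3
  (13/12, 79/18) → z = -41/9
The feasible region is unbounded (it extends along (5, 11), (3, 2)), but z strictly increases along every unbounded feasible direction, so there is no improving ray and the minimum is attained at a vertex.

The minimum is at (0, 38/5). Substituting into each constraint, equality holds for C1 and C2; the remaining constraints have slack.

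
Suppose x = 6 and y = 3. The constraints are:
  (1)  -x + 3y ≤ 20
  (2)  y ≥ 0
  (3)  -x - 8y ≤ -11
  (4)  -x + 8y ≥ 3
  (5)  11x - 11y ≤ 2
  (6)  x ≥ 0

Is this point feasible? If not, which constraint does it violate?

Constraint (5): 11x - 11y = 33, which is not ≤ 2. All other constraints are satisfied.

not feasible — violates (5)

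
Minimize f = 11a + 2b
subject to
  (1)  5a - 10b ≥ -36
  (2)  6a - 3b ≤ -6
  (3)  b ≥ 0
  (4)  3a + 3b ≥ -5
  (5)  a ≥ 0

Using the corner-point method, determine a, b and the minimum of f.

Vertices and f = 11a + 2b:
  (16/15, 62/15) → f = 20
  (0, 18/5) → f = 36/5
  (0, 2) → f = 4

a = 0, b = 2, minimum f = 4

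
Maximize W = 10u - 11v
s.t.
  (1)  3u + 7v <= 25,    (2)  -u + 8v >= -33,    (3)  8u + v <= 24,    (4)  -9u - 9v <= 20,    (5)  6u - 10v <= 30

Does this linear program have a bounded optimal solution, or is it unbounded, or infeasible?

bounded optimum

Feasible corners and W = 10u - 11v:
  (143/53, 128/53) → W = 22/53
  (-365/36, 95/12) → W = -6785/36
  (135/43, -48/43) → W = 1878/43
  (35/72, -65/24) → W = 2495/72
The feasible region has finitely many vertices and no improving ray; the maximum is 1878/43 at (135/43, -48/43).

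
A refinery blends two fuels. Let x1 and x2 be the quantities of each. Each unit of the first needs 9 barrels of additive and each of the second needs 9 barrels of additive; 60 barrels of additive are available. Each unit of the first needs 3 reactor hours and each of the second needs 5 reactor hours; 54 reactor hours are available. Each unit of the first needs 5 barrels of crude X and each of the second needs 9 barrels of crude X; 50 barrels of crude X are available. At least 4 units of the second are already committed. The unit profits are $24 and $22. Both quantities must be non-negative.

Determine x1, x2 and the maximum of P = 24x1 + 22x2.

Extreme points and P = 24x1 + 22x2:
  (0, 50/9) → P = 1100/9
  (0, 4) → P = 88
  (5/2, 25/6) → P = 455/3
  (8/3, 4) → P = 152

At the optimal vertex, 9x1 + 9x2 = 60 and x2 = 4.
Solving simultaneously gives x1 = 8/3, x2 = 4.

x1 = 8/3, x2 = 4, maximum P = 152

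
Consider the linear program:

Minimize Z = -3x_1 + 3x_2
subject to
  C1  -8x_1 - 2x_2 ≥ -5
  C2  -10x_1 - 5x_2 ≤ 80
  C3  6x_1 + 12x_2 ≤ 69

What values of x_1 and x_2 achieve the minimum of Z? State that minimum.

Corner points and Z = -3x_1 + 3x_2:
  (37/4, -69/2) → Z = -525/4
  (-13/14, 87/14) → Z = 150/7
  (-29/2, 13) → Z = 165/2

x_1 = 37/4, x_2 = -69/2, minimum Z = -525/4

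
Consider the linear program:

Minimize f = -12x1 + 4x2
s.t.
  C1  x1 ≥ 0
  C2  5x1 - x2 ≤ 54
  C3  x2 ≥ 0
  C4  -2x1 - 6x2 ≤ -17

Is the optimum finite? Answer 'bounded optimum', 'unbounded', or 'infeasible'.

Corner points and f = -12x1 + 4x2:
  (0, 17/6) → f = 34/3
  (54/5, 0) → f = -648/5
  (17/2, 0) → f = -102
The feasible region has finitely many vertices and no improving ray; the minimum is -648/5 at (54/5, 0).

bounded optimum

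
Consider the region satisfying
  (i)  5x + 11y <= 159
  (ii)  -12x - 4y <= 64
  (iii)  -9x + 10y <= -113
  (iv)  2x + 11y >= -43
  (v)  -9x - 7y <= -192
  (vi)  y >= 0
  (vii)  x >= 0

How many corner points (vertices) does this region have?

The feasible vertices (each the meet of two boundaries and inside every other half-plane) are:
  (2833/149, 866/149)
  (159/5, 0)
  (2711/153, 79/17)
  (64/3, 0)

4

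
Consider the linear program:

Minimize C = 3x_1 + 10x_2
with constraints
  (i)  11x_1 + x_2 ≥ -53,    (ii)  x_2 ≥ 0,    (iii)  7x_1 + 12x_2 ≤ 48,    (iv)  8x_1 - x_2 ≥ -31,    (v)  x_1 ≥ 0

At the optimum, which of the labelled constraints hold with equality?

Feasible corners and C = 3x_1 + 10x_2:
  (48/7, 0) → C = 144/7
  (0, 0) → C = 0
  (0, 4) → C = 40

The minimum is at (0, 0). Substituting into each constraint, equality holds for (ii) and (v); the remaining constraints have slack.

(ii) and (v)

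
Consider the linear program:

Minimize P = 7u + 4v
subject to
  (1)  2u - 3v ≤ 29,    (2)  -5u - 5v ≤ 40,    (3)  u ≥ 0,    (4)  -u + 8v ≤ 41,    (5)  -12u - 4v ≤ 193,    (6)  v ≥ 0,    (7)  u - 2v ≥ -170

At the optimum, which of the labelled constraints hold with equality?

(3) and (6)

Corner points and P = 7u + 4v:
  (355/13, 111/13) → P = 2929/13
  (29/2, 0) → P = 203/2
  (0, 41/8) → P = 41/2
  (0, 0) → P = 0

The minimum is at (0, 0). Substituting into each constraint, equality holds for (3) and (6); the remaining constraints have slack.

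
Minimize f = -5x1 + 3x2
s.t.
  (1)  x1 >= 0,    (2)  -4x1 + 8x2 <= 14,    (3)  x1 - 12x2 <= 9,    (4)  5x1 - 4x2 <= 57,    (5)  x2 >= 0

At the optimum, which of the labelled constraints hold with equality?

Extreme points and f = -5x1 + 3x2:
  (0, 7/4) → f = 21/4
  (0, 0) → f = 0
  (64/3, 149/12) → f = -833/12
  (81/7, 3/14) → f = -801/14
  (9, 0) → f = -45

The minimum is at (64/3, 149/12). Substituting into each constraint, equality holds for (2) and (4); the remaining constraints have slack.

(2) and (4)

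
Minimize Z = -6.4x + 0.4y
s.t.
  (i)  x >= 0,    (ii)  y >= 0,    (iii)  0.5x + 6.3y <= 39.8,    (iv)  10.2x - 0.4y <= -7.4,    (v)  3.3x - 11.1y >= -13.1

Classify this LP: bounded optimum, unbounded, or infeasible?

The boundaries x = 0 and y = 0 meet at (0, 0), but that point violates 10.2x - 0.4y ≤ -7.4. Every candidate vertex is excluded by some other constraint, so the feasible region is empty.

infeasible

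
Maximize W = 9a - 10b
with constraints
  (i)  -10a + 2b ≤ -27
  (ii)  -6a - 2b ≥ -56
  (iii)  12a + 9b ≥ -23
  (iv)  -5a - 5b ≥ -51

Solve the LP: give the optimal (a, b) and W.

Feasible corners and W = 9a - 10b:
  (197/114, -277/57) → W = 7313/114
  (79/20, 25/4) → W = -539/20
  (55/3, -27) → W = 435
  (89/10, 13/10) → W = 671/10

The optimum lies where -6a - 2b = -56 and 12a + 9b = -23.
Solving simultaneously gives a = 55/3, b = -27.

a = 55/3, b = -27, maximum W = 435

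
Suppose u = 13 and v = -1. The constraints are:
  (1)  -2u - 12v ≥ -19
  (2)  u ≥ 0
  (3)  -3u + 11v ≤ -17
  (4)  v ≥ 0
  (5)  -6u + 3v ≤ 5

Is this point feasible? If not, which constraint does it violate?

not feasible — violates (4)

Constraint (4): v = -1, which is not ≥ 0. All other constraints are satisfied.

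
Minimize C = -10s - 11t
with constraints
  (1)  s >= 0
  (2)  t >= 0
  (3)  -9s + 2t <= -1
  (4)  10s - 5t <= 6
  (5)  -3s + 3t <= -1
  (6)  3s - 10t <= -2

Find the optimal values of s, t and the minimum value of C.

s = 13/15, t = 8/15, minimum C = -218/15

Extreme points and C = -10s - 11t:
  (13/15, 8/15) → C = -218/15
  (14/17, 38/85) → C = -1118/85
  (16/21, 3/7) → C = -37/3

The binding constraints are 10s - 5t = 6 and -3s + 3t = -1.
Solving simultaneously gives s = 13/15, t = 8/15.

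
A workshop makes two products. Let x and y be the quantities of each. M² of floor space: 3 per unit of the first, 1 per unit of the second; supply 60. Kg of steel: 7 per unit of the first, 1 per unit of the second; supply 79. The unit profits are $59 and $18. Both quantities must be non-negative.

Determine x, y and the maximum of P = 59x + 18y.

x = 19/4, y = 183/4, maximum P = 4415/4

Feasible corners and P = 59x + 18y:
  (0, 0) → P = 0
  (0, 60) → P = 1080
  (79/7, 0) → P = 4661/7
  (19/4, 183/4) → P = 4415/4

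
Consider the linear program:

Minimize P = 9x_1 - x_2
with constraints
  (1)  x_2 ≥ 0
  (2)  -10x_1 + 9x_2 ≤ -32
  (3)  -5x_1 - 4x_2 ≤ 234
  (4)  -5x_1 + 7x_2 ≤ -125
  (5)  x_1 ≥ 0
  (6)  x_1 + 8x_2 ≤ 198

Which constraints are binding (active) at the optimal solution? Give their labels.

(1) and (4)

Corner points and P = 9x_1 - x_2:
  (25, 0) → P = 225
  (198, 0) → P = 1782
  (2386/47, 865/47) → P = 20609/47

The minimum is at (25, 0). Substituting into each constraint, equality holds for (1) and (4); the remaining constraints have slack.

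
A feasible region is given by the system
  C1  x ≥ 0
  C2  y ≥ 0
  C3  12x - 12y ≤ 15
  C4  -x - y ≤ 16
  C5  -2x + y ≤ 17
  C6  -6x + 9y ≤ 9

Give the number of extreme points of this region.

Pairwise boundary intersections that survive every other constraint:
  (0, 0)
  (0, 1)
  (5/4, 0)
  (27/4, 11/2)

4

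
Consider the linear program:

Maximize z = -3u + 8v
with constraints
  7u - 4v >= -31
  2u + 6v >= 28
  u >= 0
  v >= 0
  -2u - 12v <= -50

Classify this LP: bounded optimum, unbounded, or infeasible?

unbounded

From the feasible point (0, 31/4), moving in the direction (4, 7) keeps every constraint satisfied while z increases without bound.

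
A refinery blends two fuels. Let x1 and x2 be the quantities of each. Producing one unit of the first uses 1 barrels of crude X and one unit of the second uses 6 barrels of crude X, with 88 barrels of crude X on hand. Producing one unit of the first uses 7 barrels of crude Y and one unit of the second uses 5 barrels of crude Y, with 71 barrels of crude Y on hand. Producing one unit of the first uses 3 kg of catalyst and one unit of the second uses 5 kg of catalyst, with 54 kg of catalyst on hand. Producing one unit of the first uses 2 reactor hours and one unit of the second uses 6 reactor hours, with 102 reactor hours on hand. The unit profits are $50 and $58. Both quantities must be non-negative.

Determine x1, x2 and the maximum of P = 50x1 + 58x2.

x1 = 17/4, x2 = 33/4, maximum P = 691

Extreme points and P = 50x1 + 58x2:
  (0, 0) → P = 0
  (0, 54/5) → P = 3132/5
  (71/7, 0) → P = 3550/7
  (17/4, 33/4) → P = 691

At the optimal vertex, 7x1 + 5x2 = 71 and 3x1 + 5x2 = 54.
Solving simultaneously gives x1 = 17/4, x2 = 33/4.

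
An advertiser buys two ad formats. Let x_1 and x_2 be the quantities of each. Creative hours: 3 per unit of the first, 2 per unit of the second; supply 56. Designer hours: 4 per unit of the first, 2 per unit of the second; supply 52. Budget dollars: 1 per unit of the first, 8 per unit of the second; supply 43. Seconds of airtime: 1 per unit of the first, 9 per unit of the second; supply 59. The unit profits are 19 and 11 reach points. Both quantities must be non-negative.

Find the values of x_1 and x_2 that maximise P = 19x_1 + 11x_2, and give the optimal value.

x_1 = 11, x_2 = 4, maximum P = 253

Vertices and P = 19x_1 + 11x_2:
  (0, 0) → P = 0
  (0, 43/8) → P = 473/8
  (13, 0) → P = 247
  (11, 4) → P = 253

At the optimal vertex, 4x_1 + 2x_2 = 52 and x_1 + 8x_2 = 43.
Solving simultaneously gives x_1 = 11, x_2 = 4.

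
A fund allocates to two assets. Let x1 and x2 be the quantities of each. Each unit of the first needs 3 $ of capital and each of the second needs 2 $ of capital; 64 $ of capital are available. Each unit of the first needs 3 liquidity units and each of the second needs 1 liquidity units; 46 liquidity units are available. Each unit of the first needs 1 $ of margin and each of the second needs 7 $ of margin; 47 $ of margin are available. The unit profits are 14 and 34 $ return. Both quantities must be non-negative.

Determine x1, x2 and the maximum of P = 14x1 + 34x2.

x1 = 55/4, x2 = 19/4, maximum P = 354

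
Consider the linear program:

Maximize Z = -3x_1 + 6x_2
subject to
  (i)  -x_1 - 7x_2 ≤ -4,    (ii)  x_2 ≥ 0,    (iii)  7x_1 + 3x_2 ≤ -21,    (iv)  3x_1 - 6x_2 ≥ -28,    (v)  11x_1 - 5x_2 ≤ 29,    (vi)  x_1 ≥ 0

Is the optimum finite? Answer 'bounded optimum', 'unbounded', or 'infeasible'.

infeasible

The boundaries -x_1 - 7x_2 = -4 and 7x_1 + 3x_2 = -21 meet at (-159/46, 49/46), but that point violates x_1 ≥ 0. Every candidate vertex is excluded by some other constraint, so the feasible region is empty.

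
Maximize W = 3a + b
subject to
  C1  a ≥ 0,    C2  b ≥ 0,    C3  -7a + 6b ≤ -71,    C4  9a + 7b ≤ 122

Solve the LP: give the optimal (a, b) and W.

The binding constraints are b = 0 and 9a + 7b = 122.
Solving simultaneously gives a = 122/9, b = 0.

a = 122/9, b = 0, maximum W = 122/3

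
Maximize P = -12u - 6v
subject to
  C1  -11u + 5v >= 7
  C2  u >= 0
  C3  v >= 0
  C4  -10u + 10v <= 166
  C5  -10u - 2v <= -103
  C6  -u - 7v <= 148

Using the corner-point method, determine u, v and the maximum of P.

Extreme points and P = -12u - 6v:
  (38/3, 439/15) → P = -1638/5
  (167/24, 401/24) → P = -735/4
  (349/60, 269/12) → P = -2043/10

u = 167/24, v = 401/24, maximum P = -735/4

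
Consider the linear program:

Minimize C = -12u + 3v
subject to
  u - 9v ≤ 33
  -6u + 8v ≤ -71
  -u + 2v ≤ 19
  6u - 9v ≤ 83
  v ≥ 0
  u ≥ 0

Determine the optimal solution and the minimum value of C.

The binding constraints are -u + 2v = 19 and 6u - 9v = 83.
Solving simultaneously gives u = 337/3, v = 197/3.

u = 337/3, v = 197/3, minimum C = -1151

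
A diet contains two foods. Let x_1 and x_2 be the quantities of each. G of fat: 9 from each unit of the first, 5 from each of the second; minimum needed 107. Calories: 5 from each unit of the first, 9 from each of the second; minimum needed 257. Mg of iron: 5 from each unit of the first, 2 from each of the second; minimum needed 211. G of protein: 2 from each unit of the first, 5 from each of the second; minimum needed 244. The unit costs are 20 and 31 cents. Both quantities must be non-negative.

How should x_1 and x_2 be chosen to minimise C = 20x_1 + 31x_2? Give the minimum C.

Corner points and C = 20x_1 + 31x_2:
  (0, 211/2) → C = 6541/2
  (122, 0) → C = 2440
  (27, 38) → C = 1718
The feasible region is unbounded (it extends along (0, 1), (1, 0)), but C strictly increases along every unbounded feasible direction, so there is no improving ray and the minimum is attained at a vertex.

x_1 = 27, x_2 = 38, minimum C = 1718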